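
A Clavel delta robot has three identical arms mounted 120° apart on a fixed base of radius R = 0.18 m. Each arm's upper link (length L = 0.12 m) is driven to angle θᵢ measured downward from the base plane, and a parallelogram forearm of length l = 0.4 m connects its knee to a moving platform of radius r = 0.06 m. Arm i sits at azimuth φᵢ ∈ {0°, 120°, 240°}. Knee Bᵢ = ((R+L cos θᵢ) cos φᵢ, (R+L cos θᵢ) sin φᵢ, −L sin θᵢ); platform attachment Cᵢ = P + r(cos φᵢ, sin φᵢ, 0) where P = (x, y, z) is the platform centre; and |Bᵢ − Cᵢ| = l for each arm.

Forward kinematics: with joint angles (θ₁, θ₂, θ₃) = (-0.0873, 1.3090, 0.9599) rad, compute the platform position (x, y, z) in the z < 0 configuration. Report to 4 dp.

φ1=0.0°: virtual centre (0.2395, 0.0000, 0.0105), radius l
arm 2 at φ=120.0°: e+L cos θ2 = 0.1511;  centre 2 = (-0.0755, 0.1308, -0.1159)
centre 3 = (0.1888·cos240.0°, 0.1888·sin240.0°, -0.0983) = (-0.0944, -0.1635, -0.0983)
subtract pairs → two planes through P
plane₁₂: -0.6301x+0.2616y+-0.2527z = -0.0212
det = 0.3809;  x = 0.0266+-0.3665z,  y = -0.0171+0.0834z
sphere 1 gives Az²+Bz+C=0 with A=1.1413, B=0.1323, C=-0.1143;  B²−4AC=0.5391;  roots -0.3796, 0.2637;  negative root z = -0.3796
x = 0.1657, y = -0.0488

(0.1657, -0.0488, -0.3796)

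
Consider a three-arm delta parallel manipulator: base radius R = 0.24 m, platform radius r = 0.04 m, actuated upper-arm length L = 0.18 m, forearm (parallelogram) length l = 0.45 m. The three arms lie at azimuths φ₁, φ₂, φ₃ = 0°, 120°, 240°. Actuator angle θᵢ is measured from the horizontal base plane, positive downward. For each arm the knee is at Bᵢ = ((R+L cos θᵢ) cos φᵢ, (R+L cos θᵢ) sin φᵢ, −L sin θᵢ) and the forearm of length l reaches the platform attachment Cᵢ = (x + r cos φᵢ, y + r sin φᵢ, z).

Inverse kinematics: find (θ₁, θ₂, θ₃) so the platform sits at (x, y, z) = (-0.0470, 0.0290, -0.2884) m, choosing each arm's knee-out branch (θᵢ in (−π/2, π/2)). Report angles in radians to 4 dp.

arm 1 (φ=0.0°): x'=-0.0470, y'=0.0290
  A cos θ + B sin θ = C:  0.2470·cos θ + -0.2884·sin θ = 0.0697
  θ1 = atan2(B,A) + arccos(C/0.3797) = 0.5237
arm 2 (φ=120.0°): x'=0.0486, y'=0.0262
  e−x'=0.1514;  (l²−L²−(e−x')²−y'²−z²)/2L = 0.1759
  √(A²+B²)=0.3257;  θ2 = -1.0874+1.0003 ≈ -0.0871
φ3=240.0° → target in arm frame (-0.0016, -0.0552)
  A=0.2016, B=-0.2884, C=(l²−L²−A²−y'²−z²)/(2L)=0.1201
  √(A²+B²)=0.3519;  θ3 = -0.9607+1.2225 ≈ 0.2619

θ₁ = 0.5237, θ₂ = -0.0871, θ₃ = 0.2619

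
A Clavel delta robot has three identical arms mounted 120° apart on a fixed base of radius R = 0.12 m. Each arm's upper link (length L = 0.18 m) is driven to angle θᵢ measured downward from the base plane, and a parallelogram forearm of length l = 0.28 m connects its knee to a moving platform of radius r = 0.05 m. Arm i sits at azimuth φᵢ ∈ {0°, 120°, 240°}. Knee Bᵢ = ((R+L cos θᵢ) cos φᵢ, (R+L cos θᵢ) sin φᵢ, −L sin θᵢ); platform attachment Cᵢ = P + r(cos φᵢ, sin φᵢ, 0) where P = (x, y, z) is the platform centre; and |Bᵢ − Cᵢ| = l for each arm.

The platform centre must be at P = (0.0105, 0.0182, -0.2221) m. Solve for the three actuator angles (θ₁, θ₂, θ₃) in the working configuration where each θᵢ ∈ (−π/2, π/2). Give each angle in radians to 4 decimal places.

rotate P by −φ1: (0.0105, 0.0182, -0.2221)
  A=0.0595, B=-0.2221, C=(l²−L²−A²−y'²−z²)/(2L)=-0.0200
  √(A²+B²)=0.2299;  θ1 = -1.3090+1.6579 ≈ 0.3488
arm 2 (φ=120.0°): x'=0.0105, y'=-0.0182
  A cos θ + B sin θ = C:  0.0595·cos θ + -0.2221·sin θ = -0.0200
  θ2 = atan2(B,A) + arccos(C/0.2299) = 0.3488
rotate P by −φ3: (-0.0210, 0.0000, -0.2221)
  A=0.0910, B=-0.2221, C=(l²−L²−A²−y'²−z²)/(2L)=-0.0323
  γ=atan2(-0.2221,0.0910)=-1.1819;  ψ=arccos(-0.1344)=1.7056;  θ3=γ+ψ≈0.5237

θ₁ = 0.3488, θ₂ = 0.3488, θ₃ = 0.5237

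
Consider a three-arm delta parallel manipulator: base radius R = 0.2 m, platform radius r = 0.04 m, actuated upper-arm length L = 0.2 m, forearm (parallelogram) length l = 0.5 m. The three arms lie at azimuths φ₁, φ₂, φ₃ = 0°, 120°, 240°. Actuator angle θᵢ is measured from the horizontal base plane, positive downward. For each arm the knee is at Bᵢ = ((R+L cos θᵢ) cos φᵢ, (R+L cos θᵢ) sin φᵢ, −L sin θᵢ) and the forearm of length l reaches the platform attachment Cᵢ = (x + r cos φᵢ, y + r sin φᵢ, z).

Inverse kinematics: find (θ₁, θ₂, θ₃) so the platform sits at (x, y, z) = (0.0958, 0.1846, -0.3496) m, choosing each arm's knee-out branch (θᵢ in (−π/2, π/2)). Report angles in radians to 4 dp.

θ₁ = -0.1746, θ₂ = -0.2618, θ₃ = 1.0472

φ1=0.0° → target in arm frame (0.0958, 0.1846)
  A=0.0642, B=-0.3496, C=(l²−L²−A²−y'²−z²)/(2L)=0.1240
  θ1 = atan2(B,A) + arccos(C/0.3554) = -0.1746
rotate P by −φ2: (0.1120, -0.1753, -0.3496)
  A=0.0480, B=-0.3496, C=(l²−L²−A²−y'²−z²)/(2L)=0.1369
  γ=atan2(-0.3496,0.0480)=-1.4343;  ψ=arccos(0.3879)=1.1724;  θ2=γ+ψ≈-0.2618
rotate P by −φ3: (-0.2078, -0.0093, -0.3496)
  A=0.3678, B=-0.3496, C=(l²−L²−A²−y'²−z²)/(2L)=-0.1189
  γ=atan2(-0.3496,0.3678)=-0.7601;  ψ=arccos(-0.2343)=1.8073;  θ3=γ+ψ≈1.0472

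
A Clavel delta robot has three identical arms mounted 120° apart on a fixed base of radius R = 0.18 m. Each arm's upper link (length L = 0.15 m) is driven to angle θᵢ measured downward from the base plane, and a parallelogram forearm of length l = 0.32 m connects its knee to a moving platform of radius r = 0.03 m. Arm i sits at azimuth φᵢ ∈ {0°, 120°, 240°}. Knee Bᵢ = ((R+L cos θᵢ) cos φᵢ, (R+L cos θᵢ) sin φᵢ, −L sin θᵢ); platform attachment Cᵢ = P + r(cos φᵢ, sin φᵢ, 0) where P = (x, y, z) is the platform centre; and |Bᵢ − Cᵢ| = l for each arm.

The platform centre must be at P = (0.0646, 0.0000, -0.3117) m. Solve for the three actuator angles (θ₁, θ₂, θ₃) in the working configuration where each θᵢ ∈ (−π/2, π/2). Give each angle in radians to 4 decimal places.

arm 1 (φ=0.0°): x'=0.0646, y'=0.0000
  A=0.0854, B=-0.3117, C=(l²−L²−A²−y'²−z²)/(2L)=-0.0818
  θ1 = atan2(B,A) + arccos(C/0.3232) = 0.5234
φ2=120.0° → target in arm frame (-0.0323, -0.0559)
  A=0.1823, B=-0.3117, C=(l²−L²−A²−y'²−z²)/(2L)=-0.1787
  θ2 = atan2(B,A) + arccos(C/0.3611) = 1.0470
rotate P by −φ3: (-0.0323, 0.0559, -0.3117)
  A=0.1823, B=-0.3117, C=(l²−L²−A²−y'²−z²)/(2L)=-0.1787
  √(A²+B²)=0.3611;  θ3 = -1.0416+2.0886 ≈ 1.0470

θ₁ = 0.5234, θ₂ = 1.0470, θ₃ = 1.0470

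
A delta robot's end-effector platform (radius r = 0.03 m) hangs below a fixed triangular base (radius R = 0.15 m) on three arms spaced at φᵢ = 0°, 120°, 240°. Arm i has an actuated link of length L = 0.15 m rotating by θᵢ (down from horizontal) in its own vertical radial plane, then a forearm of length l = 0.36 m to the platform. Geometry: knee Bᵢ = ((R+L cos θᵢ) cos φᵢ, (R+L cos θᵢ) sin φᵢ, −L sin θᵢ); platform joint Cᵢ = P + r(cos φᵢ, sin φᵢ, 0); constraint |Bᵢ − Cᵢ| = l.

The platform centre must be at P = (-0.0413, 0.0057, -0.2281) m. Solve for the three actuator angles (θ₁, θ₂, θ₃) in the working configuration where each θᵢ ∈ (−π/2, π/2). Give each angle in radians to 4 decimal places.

rotate P by −φ1: (-0.0413, 0.0057, -0.2281)
  A cos θ + B sin θ = C:  0.1613·cos θ + -0.2281·sin θ = 0.0967
  √(A²+B²)=0.2794;  θ1 = -0.9553+1.2172 ≈ 0.2619
rotate P by −φ2: (0.0256, 0.0329, -0.2281)
  A cos θ + B sin θ = C:  0.0944·cos θ + -0.2281·sin θ = 0.1502
  θ2 = atan2(B,A) + arccos(C/0.2469) = -0.2618
rotate P by −φ3: (0.0157, -0.0386, -0.2281)
  e−x'=0.1043;  (l²−L²−(e−x')²−y'²−z²)/2L = 0.1423
  γ=atan2(-0.2281,0.1043)=-1.1420;  ψ=arccos(0.5675)=0.9673;  θ3=γ+ψ≈-0.1747

θ₁ = 0.2619, θ₂ = -0.2618, θ₃ = -0.1747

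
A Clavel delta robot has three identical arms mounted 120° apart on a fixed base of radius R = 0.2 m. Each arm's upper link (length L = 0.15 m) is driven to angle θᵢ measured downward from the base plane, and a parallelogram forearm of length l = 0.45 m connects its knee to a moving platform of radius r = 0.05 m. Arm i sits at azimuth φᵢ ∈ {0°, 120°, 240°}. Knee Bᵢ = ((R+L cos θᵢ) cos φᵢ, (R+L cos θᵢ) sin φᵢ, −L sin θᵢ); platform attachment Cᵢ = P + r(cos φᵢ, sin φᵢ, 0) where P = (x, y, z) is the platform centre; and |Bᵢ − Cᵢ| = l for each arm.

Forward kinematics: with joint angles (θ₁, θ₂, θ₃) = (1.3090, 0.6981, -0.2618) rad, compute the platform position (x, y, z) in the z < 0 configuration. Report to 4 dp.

φ1=0.0°: virtual centre (0.1888, 0.0000, -0.1449), radius l
O2 = (0.2649·cos120.0°, 0.2649·sin120.0°, -0.0964) = (-0.1325, 0.2294, -0.0964)
O3 = (0.2949·cos240.0°, 0.2949·sin240.0°, 0.0388) = (-0.1474, -0.2554, 0.0388)
eliminate P² terms by subtracting sphere 1 from 2 and 3
[-0.6426 0.4588 0.0969]·P = 0.0228;  [-0.6725 -0.5108 0.3674]·P = 0.0318
det = 0.6368;  x = -0.0412+0.3425z,  y = -0.0080+0.2684z
quadratic in z: (1.1893)z²+(0.1279)z+(-0.1285)=0, √Δ=0.7923 → z ∈ {-0.3869, 0.2793}; z = -0.3869 (taking z<0)
x = -0.1737, y = -0.1118

(-0.1737, -0.1118, -0.3869)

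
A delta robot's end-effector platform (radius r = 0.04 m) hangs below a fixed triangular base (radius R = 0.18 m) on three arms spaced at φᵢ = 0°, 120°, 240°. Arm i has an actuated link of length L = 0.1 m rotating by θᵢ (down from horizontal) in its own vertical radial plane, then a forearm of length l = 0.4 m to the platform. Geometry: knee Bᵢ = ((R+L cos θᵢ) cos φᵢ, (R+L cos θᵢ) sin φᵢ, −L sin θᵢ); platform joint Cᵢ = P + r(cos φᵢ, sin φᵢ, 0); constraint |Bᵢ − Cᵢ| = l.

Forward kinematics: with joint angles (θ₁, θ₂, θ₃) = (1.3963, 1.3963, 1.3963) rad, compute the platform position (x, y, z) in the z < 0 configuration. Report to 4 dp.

arm 1 at φ=0.0°: (R−r)+L cos θ1 = 0.1574;  O1 = (0.1574, 0.0000, -0.0985)
O2 = (0.1574·cos120.0°, 0.1574·sin120.0°, -0.0985) = (-0.0787, 0.1363, -0.0985)
O3 = (0.1574·cos240.0°, 0.1574·sin240.0°, -0.0985) = (-0.0787, -0.1363, -0.0985)
subtract pairs → two planes through P
[-0.4721 0.2726 0.0000]·P = 0.0000;  [-0.4721 -0.2726 0.0000]·P = 0.0000
Cramer: x(z) = 0.0000+0.0000z;  y(z) = 0.0000+0.0000z
sphere 1 gives Az²+Bz+C=0 with A=1.0000, B=0.1970, C=-0.1255;  B²−4AC=0.5409;  roots -0.4662, 0.2693;  negative root z = -0.4662
x = 0.0000, y = 0.0000

(0.0000, 0.0000, -0.4662)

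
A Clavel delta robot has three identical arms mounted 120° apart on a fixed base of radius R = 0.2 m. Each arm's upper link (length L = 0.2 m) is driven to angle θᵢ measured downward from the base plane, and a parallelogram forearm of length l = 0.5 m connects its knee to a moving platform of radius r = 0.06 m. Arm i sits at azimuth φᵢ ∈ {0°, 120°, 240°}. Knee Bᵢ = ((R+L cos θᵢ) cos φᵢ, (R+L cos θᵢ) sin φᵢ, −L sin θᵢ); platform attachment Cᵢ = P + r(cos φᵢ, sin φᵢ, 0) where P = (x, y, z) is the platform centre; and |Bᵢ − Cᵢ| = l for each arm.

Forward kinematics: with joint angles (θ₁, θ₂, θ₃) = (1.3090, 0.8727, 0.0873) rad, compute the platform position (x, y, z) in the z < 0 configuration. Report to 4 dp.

S1 = (0.1918·cos0.0°, 0.1918·sin0.0°, -0.1932) = (0.1918, 0.0000, -0.1932)
S2 = (0.2686·cos120.0°, 0.2686·sin120.0°, -0.1532) = (-0.1343, 0.2326, -0.1532)
φ3=240.0°: virtual centre (-0.1696, -0.2938, -0.0174), radius l
|S₂|²−|S₁|² = 0.0215;  |S₃|²−|S₁|² = 0.0413
plane₁₂: -0.6521x+0.4651y+0.0799z = 0.0215
Cramer: x(z) = -0.0443+0.2926z;  y(z) = -0.0158+0.2383z
into |P−S₁|² = l²: 1.1424z² + 0.2407z + -0.1567 = 0;  Δ = 0.7741;  z = -0.4904 or 0.2797 → z<0 root = -0.4904
x = -0.1878, y = -0.1327

(-0.1878, -0.1327, -0.4904)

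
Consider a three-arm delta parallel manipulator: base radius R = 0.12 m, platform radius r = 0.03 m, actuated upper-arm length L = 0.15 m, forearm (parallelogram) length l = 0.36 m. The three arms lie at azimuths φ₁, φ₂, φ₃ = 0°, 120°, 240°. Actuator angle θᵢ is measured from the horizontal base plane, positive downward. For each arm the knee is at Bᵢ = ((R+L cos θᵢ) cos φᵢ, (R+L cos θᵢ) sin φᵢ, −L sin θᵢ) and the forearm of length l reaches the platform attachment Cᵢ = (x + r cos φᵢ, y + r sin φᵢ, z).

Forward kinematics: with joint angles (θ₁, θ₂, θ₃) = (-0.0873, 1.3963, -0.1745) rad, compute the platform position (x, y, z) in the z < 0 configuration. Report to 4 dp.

(0.1069, -0.2012, -0.2544)

arm 1 at φ=0.0°: (R−r)+L cos θ1 = 0.2394;  S1 = (0.2394, 0.0000, 0.0131)
φ2=120.0°: virtual centre (-0.0580, 0.1005, -0.1477), radius l
arm 3 at φ=240.0°: (R−r)+L cos θ3 = 0.2377;  S3 = (-0.1189, -0.2059, 0.0260)
|S₂|²−|S₁|² = -0.0222;  |S₃|²−|S₁|² = -0.0003
[-0.5949 0.2010 -0.3216]·P = -0.0222;  [-0.7166 -0.4117 0.0259]·P = -0.0003
Cramer: x(z) = 0.0237-0.3270z;  y(z) = -0.0404+0.6321z
quadratic in z: (1.5065)z²+(0.0638)z+(-0.0812)=0, √Δ=0.7026 → z ∈ {-0.2544, 0.2120}; z = -0.2544 (taking z<0)
x = 0.1069, y = -0.2012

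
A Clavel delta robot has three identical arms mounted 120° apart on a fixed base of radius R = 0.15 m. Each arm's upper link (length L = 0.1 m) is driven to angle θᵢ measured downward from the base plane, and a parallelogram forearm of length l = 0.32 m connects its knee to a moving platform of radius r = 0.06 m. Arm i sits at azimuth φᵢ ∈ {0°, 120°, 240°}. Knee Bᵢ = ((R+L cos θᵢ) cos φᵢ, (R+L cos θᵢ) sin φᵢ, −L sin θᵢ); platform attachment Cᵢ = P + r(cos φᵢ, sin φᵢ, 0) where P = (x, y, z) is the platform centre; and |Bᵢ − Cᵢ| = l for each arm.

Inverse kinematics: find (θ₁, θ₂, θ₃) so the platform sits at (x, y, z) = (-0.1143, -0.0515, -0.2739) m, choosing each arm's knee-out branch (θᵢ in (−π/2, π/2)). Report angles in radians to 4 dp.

θ₁ = 1.0472, θ₂ = 0.3490, θ₃ = -0.2612

arm 1 (φ=0.0°): x'=-0.1143, y'=-0.0515
  A cos θ + B sin θ = C:  0.2043·cos θ + -0.2739·sin θ = -0.1351
  θ1 = atan2(B,A) + arccos(C/0.3417) = 1.0472
φ2=120.0° → target in arm frame (0.0125, 0.1247)
  A cos θ + B sin θ = C:  0.0775·cos θ + -0.2739·sin θ = -0.0209
  γ=atan2(-0.2739,0.0775)=-1.2952;  ψ=arccos(-0.0734)=1.6443;  θ2=γ+ψ≈0.3490
arm 3 (φ=240.0°): x'=0.1018, y'=-0.0732
  e−x'=-0.0118;  (l²−L²−(e−x')²−y'²−z²)/2L = 0.0594
  √(A²+B²)=0.2742;  θ3 = -1.6137+1.3525 ≈ -0.2612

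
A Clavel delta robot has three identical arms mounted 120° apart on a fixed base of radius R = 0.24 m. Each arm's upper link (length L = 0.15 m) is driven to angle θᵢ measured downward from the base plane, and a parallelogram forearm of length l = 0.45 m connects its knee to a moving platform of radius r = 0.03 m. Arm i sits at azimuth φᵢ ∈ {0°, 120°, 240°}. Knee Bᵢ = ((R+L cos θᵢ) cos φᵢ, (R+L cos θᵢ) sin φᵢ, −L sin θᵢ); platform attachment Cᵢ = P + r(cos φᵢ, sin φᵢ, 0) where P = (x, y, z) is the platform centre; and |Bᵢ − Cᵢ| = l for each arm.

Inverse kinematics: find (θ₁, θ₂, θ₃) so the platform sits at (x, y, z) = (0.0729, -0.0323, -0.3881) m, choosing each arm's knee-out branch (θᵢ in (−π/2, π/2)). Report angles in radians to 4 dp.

rotate P by −φ1: (0.0729, -0.0323, -0.3881)
  e−x'=0.1371;  (l²−L²−(e−x')²−y'²−z²)/2L = 0.0318
  √(A²+B²)=0.4116;  θ1 = -1.2312+1.4935 ≈ 0.2623
φ2=120.0° → target in arm frame (-0.0644, -0.0470)
  A=0.2744, B=-0.3881, C=(l²−L²−A²−y'²−z²)/(2L)=-0.1605
  γ=atan2(-0.3881,0.2744)=-0.9553;  ψ=arccos(-0.3376)=1.9151;  θ2=γ+ψ≈0.9598
rotate P by −φ3: (-0.0085, 0.0793, -0.3881)
  e−x'=0.2185;  (l²−L²−(e−x')²−y'²−z²)/2L = -0.0821
  γ=atan2(-0.3881,0.2185)=-1.0581;  ψ=arccos(-0.1844)=1.7563;  θ3=γ+ψ≈0.6982

θ₁ = 0.2623, θ₂ = 0.9598, θ₃ = 0.6982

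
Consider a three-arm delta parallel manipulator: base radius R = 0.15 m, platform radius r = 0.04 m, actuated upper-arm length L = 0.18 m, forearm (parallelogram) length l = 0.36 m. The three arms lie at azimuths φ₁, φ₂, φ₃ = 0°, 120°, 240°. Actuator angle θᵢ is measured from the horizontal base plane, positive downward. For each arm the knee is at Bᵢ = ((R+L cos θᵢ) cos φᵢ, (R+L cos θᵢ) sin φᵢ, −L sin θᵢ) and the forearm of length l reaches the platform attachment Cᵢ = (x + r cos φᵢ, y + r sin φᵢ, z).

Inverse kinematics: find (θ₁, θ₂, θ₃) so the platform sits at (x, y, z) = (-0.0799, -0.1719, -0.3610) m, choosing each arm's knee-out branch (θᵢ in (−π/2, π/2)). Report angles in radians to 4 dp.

rotate P by −φ1: (-0.0799, -0.1719, -0.3610)
  A cos θ + B sin θ = C:  0.1899·cos θ + -0.3610·sin θ = -0.2743
  θ1 = atan2(B,A) + arccos(C/0.4079) = 1.2217
arm 2 (φ=120.0°): x'=-0.1089, y'=0.1551
  e−x'=0.2189;  (l²−L²−(e−x')²−y'²−z²)/2L = -0.2920
  γ=atan2(-0.3610,0.2189)=-1.0257;  ψ=arccos(-0.6916)=2.3345;  θ2=γ+ψ≈1.3088
arm 3 (φ=240.0°): x'=0.1888, y'=0.0168
  A cos θ + B sin θ = C:  -0.0788·cos θ + -0.3610·sin θ = -0.1100
  θ3 = atan2(B,A) + arccos(C/0.3695) = 0.0874

θ₁ = 1.2217, θ₂ = 1.3088, θ₃ = 0.0874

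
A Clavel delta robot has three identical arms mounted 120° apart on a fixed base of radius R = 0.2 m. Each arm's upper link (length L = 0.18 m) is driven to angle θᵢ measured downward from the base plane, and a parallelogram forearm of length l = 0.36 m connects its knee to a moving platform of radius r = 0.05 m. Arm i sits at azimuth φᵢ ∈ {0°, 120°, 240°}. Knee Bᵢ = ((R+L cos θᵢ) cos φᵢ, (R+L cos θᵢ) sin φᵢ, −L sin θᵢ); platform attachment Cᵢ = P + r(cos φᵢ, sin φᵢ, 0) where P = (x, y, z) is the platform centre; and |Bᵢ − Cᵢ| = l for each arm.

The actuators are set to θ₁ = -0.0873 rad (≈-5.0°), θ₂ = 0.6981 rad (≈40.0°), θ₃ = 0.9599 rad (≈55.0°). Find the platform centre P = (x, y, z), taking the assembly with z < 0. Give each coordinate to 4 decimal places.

arm 1 at φ=0.0°: ρ1 = 0.3293;  O1 = (0.3293, 0.0000, 0.0157)
arm 2 at φ=120.0°: ρ2 = 0.2879;  O2 = (-0.1439, 0.2493, -0.1157)
φ3=240.0°: virtual centre (-0.1266, -0.2193, -0.1474), radius l
subtract pairs → two planes through P
plane₁₂: -0.9465x+0.4986y+-0.2628z = -0.0124
Cramer: x(z) = 0.0193-0.3195z;  y(z) = 0.0118-0.0796z
quadratic in z: (1.1084)z²+(0.1648)z+(-0.0331)=0, √Δ=0.4172 → z ∈ {-0.2626, 0.1139}; z = -0.2626 (taking z<0)
x = 0.1032, y = 0.0327

(0.1032, 0.0327, -0.2626)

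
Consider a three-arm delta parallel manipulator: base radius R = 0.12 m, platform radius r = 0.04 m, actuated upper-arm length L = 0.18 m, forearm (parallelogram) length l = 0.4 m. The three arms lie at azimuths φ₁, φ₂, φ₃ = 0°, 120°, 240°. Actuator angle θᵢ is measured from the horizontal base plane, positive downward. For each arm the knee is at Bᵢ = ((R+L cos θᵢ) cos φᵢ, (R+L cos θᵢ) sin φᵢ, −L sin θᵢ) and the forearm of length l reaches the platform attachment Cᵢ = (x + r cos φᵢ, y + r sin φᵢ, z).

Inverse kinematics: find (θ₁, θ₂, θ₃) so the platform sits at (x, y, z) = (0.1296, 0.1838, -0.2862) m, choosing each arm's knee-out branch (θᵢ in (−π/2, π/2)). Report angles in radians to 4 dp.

θ₁ = -0.2621, θ₂ = -0.0871, θ₃ = 1.1344

rotate P by −φ1: (0.1296, 0.1838, -0.2862)
  A cos θ + B sin θ = C:  -0.0496·cos θ + -0.2862·sin θ = 0.0262
  γ=atan2(-0.2862,-0.0496)=-1.7424;  ψ=arccos(0.0903)=1.4803;  θ1=γ+ψ≈-0.2621
rotate P by −φ2: (0.0944, -0.2041, -0.2862)
  e−x'=-0.0144;  (l²−L²−(e−x')²−y'²−z²)/2L = 0.0106
  θ2 = atan2(B,A) + arccos(C/0.2866) = -0.0871
arm 3 (φ=240.0°): x'=-0.2240, y'=0.0203
  A=0.3040, B=-0.2862, C=(l²−L²−A²−y'²−z²)/(2L)=-0.1309
  γ=atan2(-0.2862,0.3040)=-0.7553;  ψ=arccos(-0.3135)=1.8897;  θ3=γ+ψ≈1.1344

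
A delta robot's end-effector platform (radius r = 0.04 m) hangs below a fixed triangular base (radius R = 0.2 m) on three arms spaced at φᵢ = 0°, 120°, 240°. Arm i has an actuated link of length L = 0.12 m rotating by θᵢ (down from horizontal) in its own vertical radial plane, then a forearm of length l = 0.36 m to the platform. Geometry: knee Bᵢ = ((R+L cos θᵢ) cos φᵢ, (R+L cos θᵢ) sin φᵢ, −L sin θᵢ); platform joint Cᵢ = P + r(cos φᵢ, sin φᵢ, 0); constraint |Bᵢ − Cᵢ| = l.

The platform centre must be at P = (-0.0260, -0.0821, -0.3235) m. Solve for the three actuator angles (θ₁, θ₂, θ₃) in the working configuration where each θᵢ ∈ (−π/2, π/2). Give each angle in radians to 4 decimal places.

θ₁ = 0.8727, θ₂ = 1.0471, θ₃ = 0.1747

φ1=0.0° → target in arm frame (-0.0260, -0.0821)
  A cos θ + B sin θ = C:  0.1860·cos θ + -0.3235·sin θ = -0.1283
  θ1 = atan2(B,A) + arccos(C/0.3732) = 0.8727
rotate P by −φ2: (-0.0581, 0.0636, -0.3235)
  A cos θ + B sin θ = C:  0.2181·cos θ + -0.3235·sin θ = -0.1711
  θ2 = atan2(B,A) + arccos(C/0.3902) = 1.0471
rotate P by −φ3: (0.0841, 0.0185, -0.3235)
  e−x'=0.0759;  (l²−L²−(e−x')²−y'²−z²)/2L = 0.0185
  √(A²+B²)=0.3323;  θ3 = -1.3403+1.5150 ≈ 0.1747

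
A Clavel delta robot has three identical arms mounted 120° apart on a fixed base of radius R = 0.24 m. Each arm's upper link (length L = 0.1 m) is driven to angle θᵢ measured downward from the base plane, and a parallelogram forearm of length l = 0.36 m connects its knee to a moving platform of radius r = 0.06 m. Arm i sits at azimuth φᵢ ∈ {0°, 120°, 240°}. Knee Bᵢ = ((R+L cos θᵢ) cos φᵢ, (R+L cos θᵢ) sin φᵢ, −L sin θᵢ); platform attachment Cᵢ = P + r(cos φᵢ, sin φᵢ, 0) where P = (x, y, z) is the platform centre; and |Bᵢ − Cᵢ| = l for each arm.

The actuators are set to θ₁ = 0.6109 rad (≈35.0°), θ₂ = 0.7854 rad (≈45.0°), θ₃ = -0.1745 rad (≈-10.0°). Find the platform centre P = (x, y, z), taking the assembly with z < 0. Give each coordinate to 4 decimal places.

centre 1 = (0.2619·cos0.0°, 0.2619·sin0.0°, -0.0574) = (0.2619, 0.0000, -0.0574)
centre 2 = (0.2507·cos120.0°, 0.2507·sin120.0°, -0.0707) = (-0.1254, 0.2171, -0.0707)
centre 3 = (0.2785·cos240.0°, 0.2785·sin240.0°, 0.0174) = (-0.1392, -0.2412, 0.0174)
eliminate P² terms by subtracting sphere 1 from 2 and 3
[-0.7745 0.4342 -0.0267]·P = -0.0040;  [-0.8023 -0.4823 0.1494]·P = 0.0060
det = 0.7220;  x = -0.0009+0.0720z,  y = -0.0109+0.1900z
quadratic in z: (1.0413)z²+(0.0727)z+(-0.0571)=0, √Δ=0.4932 → z ∈ {-0.2717, 0.2019}; z = -0.2717 (taking z<0)
x = -0.0205, y = -0.0625

(-0.0205, -0.0625, -0.2717)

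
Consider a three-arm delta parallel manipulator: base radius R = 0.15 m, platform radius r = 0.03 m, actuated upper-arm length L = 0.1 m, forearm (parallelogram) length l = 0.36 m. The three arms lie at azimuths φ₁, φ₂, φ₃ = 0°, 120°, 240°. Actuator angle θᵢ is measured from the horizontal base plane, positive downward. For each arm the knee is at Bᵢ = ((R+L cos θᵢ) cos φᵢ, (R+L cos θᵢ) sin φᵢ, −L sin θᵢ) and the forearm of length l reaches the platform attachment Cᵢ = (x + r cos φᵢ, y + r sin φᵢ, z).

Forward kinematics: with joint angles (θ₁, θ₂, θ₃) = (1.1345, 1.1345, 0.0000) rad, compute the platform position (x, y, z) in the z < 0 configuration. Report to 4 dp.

φ1=0.0°: virtual centre (0.1623, 0.0000, -0.0906), radius l
φ2=120.0°: virtual centre (-0.0811, 0.1405, -0.0906), radius l
O3 = (0.2200·cos240.0°, 0.2200·sin240.0°, 0.0000) = (-0.1100, -0.1905, 0.0000)
subtract pairs → two planes through P
plane₁₂: -0.4868x+0.2810y+0.0000z = 0.0000
Cramer: x(z) = -0.0115+0.1505z;  y(z) = -0.0199+0.2607z
quadratic in z: (1.0906)z²+(0.1186)z+(-0.0908)=0, √Δ=0.6404 → z ∈ {-0.3480, 0.2392}; z = -0.3480 (taking z<0)
x = -0.0639, y = -0.1106

(-0.0639, -0.1106, -0.3480)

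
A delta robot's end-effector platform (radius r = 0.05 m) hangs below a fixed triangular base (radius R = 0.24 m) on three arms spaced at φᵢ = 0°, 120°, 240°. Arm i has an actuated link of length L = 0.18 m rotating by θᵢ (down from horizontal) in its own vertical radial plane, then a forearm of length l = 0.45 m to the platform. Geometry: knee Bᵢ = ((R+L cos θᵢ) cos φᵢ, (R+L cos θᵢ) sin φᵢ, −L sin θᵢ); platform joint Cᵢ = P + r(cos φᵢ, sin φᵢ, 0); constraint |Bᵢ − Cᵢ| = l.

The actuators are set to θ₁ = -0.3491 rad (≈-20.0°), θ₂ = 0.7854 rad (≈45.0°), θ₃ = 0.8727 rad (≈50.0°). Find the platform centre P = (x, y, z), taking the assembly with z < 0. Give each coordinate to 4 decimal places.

S1 = (0.3591·cos0.0°, 0.3591·sin0.0°, 0.0616) = (0.3591, 0.0000, 0.0616)
arm 2 at φ=120.0°: ρ2 = 0.3173;  S2 = (-0.1586, 0.2748, -0.1273)
arm 3 at φ=240.0°: ρ3 = 0.3057;  S3 = (-0.1528, -0.2647, -0.1379)
eliminate P² terms by subtracting sphere 1 from 2 and 3
[-1.0356 0.5495 -0.3777]·P = -0.0159;  [-1.0240 -0.5295 -0.3989]·P = -0.0203
det = 1.1110;  x = 0.0176+-0.3773z,  y = 0.0043+-0.0237z
sphere 1 gives Az²+Bz+C=0 with A=1.1429, B=0.1344, C=-0.0821;  B²−4AC=0.3932;  roots -0.3331, 0.2155;  negative root z = -0.3331
x = 0.1433, y = 0.0122

(0.1433, 0.0122, -0.3331)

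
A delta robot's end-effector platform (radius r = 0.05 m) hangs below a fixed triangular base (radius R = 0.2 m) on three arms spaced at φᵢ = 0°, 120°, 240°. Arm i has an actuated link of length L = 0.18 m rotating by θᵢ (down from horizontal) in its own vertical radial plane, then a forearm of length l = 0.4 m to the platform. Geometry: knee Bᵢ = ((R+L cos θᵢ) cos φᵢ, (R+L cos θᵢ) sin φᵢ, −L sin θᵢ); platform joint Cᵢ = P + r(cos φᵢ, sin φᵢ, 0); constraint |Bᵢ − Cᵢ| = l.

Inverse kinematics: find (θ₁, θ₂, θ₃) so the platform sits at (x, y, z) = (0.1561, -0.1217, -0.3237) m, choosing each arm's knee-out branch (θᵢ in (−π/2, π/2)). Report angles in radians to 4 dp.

φ1=0.0° → target in arm frame (0.1561, -0.1217)
  A cos θ + B sin θ = C:  -0.0061·cos θ + -0.3237·sin θ = 0.0221
  γ=atan2(-0.3237,-0.0061)=-1.5896;  ψ=arccos(0.0684)=1.5024;  θ1=γ+ψ≈-0.0873
arm 2 (φ=120.0°): x'=-0.1834, y'=-0.0743
  e−x'=0.3334;  (l²−L²−(e−x')²−y'²−z²)/2L = -0.2608
  θ2 = atan2(B,A) + arccos(C/0.4647) = 1.3961
rotate P by −φ3: (0.0273, 0.1960, -0.3237)
  A=0.1227, B=-0.3237, C=(l²−L²−A²−y'²−z²)/(2L)=-0.0852
  θ3 = atan2(B,A) + arccos(C/0.3462) = 0.6108

θ₁ = -0.0873, θ₂ = 1.3961, θ₃ = 0.6108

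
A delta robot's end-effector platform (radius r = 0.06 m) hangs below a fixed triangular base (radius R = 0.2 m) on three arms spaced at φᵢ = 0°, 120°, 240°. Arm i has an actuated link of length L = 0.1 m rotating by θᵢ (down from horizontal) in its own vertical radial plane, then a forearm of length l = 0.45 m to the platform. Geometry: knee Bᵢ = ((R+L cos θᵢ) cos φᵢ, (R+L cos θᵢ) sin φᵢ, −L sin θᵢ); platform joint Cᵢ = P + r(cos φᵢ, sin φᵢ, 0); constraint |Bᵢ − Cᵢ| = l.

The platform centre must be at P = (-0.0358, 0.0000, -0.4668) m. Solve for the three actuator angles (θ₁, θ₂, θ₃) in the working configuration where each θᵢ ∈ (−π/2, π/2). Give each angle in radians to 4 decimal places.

θ₁ = 0.9599, θ₂ = 0.6978, θ₃ = 0.6978

φ1=0.0° → target in arm frame (-0.0358, 0.0000)
  A cos θ + B sin θ = C:  0.1758·cos θ + -0.4668·sin θ = -0.2815
  √(A²+B²)=0.4988;  θ1 = -1.2106+2.1705 ≈ 0.9599
rotate P by −φ2: (0.0179, 0.0310, -0.4668)
  A=0.1221, B=-0.4668, C=(l²−L²−A²−y'²−z²)/(2L)=-0.2064
  γ=atan2(-0.4668,0.1221)=-1.3150;  ψ=arccos(-0.4277)=2.0127;  θ2=γ+ψ≈0.6978
arm 3 (φ=240.0°): x'=0.0179, y'=-0.0310
  A cos θ + B sin θ = C:  0.1221·cos θ + -0.4668·sin θ = -0.2064
  γ=atan2(-0.4668,0.1221)=-1.3150;  ψ=arccos(-0.4277)=2.0127;  θ3=γ+ψ≈0.6978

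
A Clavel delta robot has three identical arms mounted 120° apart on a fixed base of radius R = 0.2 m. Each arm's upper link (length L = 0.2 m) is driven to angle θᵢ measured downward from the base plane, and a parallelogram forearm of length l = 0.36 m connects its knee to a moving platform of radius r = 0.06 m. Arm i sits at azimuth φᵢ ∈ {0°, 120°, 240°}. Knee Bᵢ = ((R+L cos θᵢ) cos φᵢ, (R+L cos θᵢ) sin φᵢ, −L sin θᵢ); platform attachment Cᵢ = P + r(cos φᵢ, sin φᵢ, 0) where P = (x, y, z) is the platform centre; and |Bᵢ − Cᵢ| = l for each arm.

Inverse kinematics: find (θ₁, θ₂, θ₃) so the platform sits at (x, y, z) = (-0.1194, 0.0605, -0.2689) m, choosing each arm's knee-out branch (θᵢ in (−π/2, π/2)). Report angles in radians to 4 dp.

θ₁ = 1.1346, θ₂ = 0.0000, θ₃ = 0.6106

φ1=0.0° → target in arm frame (-0.1194, 0.0605)
  A=0.2594, B=-0.2689, C=(l²−L²−A²−y'²−z²)/(2L)=-0.1341
  √(A²+B²)=0.3736;  θ1 = -0.8034+1.9380 ≈ 1.1346
rotate P by −φ2: (0.1121, 0.0732, -0.2689)
  e−x'=0.0279;  (l²−L²−(e−x')²−y'²−z²)/2L = 0.0279
  γ=atan2(-0.2689,0.0279)=-1.4674;  ψ=arccos(0.1032)=1.4674;  θ2=γ+ψ≈0.0000
rotate P by −φ3: (0.0073, -0.1337, -0.2689)
  A cos θ + B sin θ = C:  0.1327·cos θ + -0.2689·sin θ = -0.0454
  √(A²+B²)=0.2999;  θ3 = -1.1124+1.7229 ≈ 0.6106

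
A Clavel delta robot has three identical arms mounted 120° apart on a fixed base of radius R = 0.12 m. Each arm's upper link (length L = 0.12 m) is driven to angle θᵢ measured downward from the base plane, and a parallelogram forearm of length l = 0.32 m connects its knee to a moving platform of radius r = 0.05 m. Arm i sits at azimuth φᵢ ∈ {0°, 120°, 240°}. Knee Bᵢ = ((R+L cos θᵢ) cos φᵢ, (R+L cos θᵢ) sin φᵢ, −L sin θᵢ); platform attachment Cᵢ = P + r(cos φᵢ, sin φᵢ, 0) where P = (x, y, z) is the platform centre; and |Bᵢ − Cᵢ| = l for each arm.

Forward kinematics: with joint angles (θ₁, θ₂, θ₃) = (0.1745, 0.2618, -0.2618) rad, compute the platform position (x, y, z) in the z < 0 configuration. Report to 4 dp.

arm 1 at φ=0.0°: e+L cos θ1 = 0.1882;  centre 1 = (0.1882, 0.0000, -0.0208)
arm 2 at φ=120.0°: e+L cos θ2 = 0.1859;  centre 2 = (-0.0930, 0.1610, -0.0311)
centre 3 = (0.1859·cos240.0°, 0.1859·sin240.0°, 0.0311) = (-0.0930, -0.1610, 0.0311)
eliminate P² terms by subtracting sphere 1 from 2 and 3
plane₁₂: -0.5623x+0.3220y+-0.0204z = -0.0003
det = 0.3621;  x = 0.0006+0.0741z,  y = 0.0000+0.1929z
quadratic in z: (1.0427)z²+(0.0139)z+(-0.0668)=0, √Δ=0.5279 → z ∈ {-0.2598, 0.2465}; z = -0.2598 (taking z<0)
x = -0.0187, y = -0.0501

(-0.0187, -0.0501, -0.2598)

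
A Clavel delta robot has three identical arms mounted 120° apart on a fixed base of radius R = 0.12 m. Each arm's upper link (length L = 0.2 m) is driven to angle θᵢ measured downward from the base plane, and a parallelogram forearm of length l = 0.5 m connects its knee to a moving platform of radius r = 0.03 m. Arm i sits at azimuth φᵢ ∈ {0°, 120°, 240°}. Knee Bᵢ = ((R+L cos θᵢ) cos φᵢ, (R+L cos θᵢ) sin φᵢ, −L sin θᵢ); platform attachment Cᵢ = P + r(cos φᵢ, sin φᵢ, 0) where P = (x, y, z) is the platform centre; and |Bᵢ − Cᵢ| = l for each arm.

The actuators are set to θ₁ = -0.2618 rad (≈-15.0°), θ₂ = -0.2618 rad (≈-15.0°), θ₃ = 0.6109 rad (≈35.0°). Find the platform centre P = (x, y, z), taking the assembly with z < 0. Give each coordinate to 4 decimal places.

φ1=0.0°: virtual centre (0.2832, 0.0000, 0.0518), radius l
O2 = (0.2832·cos120.0°, 0.2832·sin120.0°, 0.0518) = (-0.1416, 0.2452, 0.0518)
O3 = (0.2538·cos240.0°, 0.2538·sin240.0°, -0.1147) = (-0.1269, -0.2198, -0.1147)
eliminate P² terms by subtracting sphere 1 from 2 and 3
linear system: -0.8496x+0.4905y = 0.0000−0.0000z; -0.8202x+-0.4396y = -0.0053−-0.3330z
Cramer: x(z) = 0.0033-0.2105z;  y(z) = 0.0058-0.3646z
into |P−O₁|² = l²: 1.1773z² + 0.0101z + -0.1690 = 0;  Δ = 0.7958;  z = -0.3832 or 0.3746 → z<0 root = -0.3832
x = 0.0840, y = 0.1455

(0.0840, 0.1455, -0.3832)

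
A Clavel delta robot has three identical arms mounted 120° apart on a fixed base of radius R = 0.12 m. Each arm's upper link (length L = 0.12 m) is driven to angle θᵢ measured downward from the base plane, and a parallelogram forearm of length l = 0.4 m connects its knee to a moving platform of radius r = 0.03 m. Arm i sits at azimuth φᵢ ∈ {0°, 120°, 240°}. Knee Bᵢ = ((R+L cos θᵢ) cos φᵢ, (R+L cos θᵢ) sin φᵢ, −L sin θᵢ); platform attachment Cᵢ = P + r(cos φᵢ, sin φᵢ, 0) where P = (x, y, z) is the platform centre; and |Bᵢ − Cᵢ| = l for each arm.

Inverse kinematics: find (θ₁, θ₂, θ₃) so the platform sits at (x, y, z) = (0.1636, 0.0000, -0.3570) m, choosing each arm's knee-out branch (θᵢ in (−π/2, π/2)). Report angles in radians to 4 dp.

θ₁ = -0.3494, θ₂ = 0.7855, θ₃ = 0.7855

rotate P by −φ1: (0.1636, 0.0000, -0.3570)
  e−x'=-0.0736;  (l²−L²−(e−x')²−y'²−z²)/2L = 0.0531
  √(A²+B²)=0.3645;  θ1 = -1.7741+1.4247 ≈ -0.3494
rotate P by −φ2: (-0.0818, -0.1417, -0.3570)
  e−x'=0.1718;  (l²−L²−(e−x')²−y'²−z²)/2L = -0.1310
  γ=atan2(-0.3570,0.1718)=-1.1223;  ψ=arccos(-0.3306)=1.9078;  θ2=γ+ψ≈0.7855
rotate P by −φ3: (-0.0818, 0.1417, -0.3570)
  A=0.1718, B=-0.3570, C=(l²−L²−A²−y'²−z²)/(2L)=-0.1310
  √(A²+B²)=0.3962;  θ3 = -1.1223+1.9078 ≈ 0.7855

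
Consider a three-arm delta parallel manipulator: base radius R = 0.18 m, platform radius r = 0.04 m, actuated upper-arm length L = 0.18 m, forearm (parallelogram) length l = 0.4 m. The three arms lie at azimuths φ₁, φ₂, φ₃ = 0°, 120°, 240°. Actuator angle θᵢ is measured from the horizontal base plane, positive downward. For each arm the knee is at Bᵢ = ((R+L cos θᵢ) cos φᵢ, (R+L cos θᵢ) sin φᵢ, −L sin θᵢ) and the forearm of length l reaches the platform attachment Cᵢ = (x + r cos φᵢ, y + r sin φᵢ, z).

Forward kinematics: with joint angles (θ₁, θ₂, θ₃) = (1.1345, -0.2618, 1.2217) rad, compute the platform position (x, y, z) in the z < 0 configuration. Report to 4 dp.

(-0.0905, 0.1876, -0.3388)

S1 = (0.2161·cos0.0°, 0.2161·sin0.0°, -0.1631) = (0.2161, 0.0000, -0.1631)
S2 = (0.3139·cos120.0°, 0.3139·sin120.0°, 0.0466) = (-0.1569, 0.2718, 0.0466)
φ3=240.0°: virtual centre (-0.1008, -0.1746, -0.1691), radius l
|S₂|²−|S₁|² = 0.0274;  |S₃|²−|S₁|² = -0.0041
linear system: -0.7460x+0.5436y = 0.0274−0.4195z; -0.6337x+-0.3491y = -0.0041−-0.0120z
Cramer: x(z) = -0.0122+0.2313z;  y(z) = 0.0337-0.4542z
sphere 1 gives Az²+Bz+C=0 with A=1.2598, B=0.1901, C=-0.0802;  B²−4AC=0.4401;  roots -0.3388, 0.1878;  negative root z = -0.3388
x = -0.0905, y = 0.1876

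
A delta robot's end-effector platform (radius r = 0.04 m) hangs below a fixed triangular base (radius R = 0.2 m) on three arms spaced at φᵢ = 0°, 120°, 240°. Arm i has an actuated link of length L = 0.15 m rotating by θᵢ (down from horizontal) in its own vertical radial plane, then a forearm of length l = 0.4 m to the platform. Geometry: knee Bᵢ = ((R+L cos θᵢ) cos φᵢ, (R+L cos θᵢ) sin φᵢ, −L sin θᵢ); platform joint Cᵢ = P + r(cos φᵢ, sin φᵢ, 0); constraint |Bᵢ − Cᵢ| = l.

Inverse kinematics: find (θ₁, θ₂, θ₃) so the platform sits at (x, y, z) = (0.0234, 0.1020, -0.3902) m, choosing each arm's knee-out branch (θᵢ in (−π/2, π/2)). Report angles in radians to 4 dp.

θ₁ = 0.6979, θ₂ = 0.4362, θ₃ = 1.2217

arm 1 (φ=0.0°): x'=0.0234, y'=0.1020
  e−x'=0.1366;  (l²−L²−(e−x')²−y'²−z²)/2L = -0.1461
  γ=atan2(-0.3902,0.1366)=-1.2341;  ψ=arccos(-0.3533)=1.9319;  θ1=γ+ψ≈0.6979
arm 2 (φ=120.0°): x'=0.0766, y'=-0.0713
  A cos θ + B sin θ = C:  0.0834·cos θ + -0.3902·sin θ = -0.0893
  γ=atan2(-0.3902,0.0834)=-1.3603;  ψ=arccos(-0.2238)=1.7965;  θ2=γ+ψ≈0.4362
arm 3 (φ=240.0°): x'=-0.1000, y'=-0.0307
  A=0.2600, B=-0.3902, C=(l²−L²−A²−y'²−z²)/(2L)=-0.2777
  γ=atan2(-0.3902,0.2600)=-0.9830;  ψ=arccos(-0.5923)=2.2047;  θ3=γ+ψ≈1.2217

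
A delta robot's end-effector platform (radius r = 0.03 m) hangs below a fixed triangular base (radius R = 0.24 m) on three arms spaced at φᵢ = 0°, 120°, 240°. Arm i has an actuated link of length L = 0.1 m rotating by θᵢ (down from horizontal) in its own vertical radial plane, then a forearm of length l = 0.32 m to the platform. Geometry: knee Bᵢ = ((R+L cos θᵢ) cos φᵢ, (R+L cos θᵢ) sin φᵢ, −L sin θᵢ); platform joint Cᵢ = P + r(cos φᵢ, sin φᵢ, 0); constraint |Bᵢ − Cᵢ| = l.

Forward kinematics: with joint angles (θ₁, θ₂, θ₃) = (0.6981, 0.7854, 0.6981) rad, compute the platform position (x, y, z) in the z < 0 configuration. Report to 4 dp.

φ1=0.0°: virtual centre (0.2866, 0.0000, -0.0643), radius l
φ2=120.0°: virtual centre (-0.1404, 0.2431, -0.0707), radius l
arm 3 at φ=240.0°: e+L cos θ3 = 0.2866;  centre 3 = (-0.1433, -0.2482, -0.0643)
subtract pairs → two planes through P
[-0.8539 0.4862 -0.0129]·P = -0.0025;  [-0.8598 -0.4964 0.0000]·P = 0.0000
Cramer: x(z) = 0.0015-0.0076z;  y(z) = -0.0025+0.0131z
quadratic in z: (1.0002)z²+(0.1328)z+(-0.0170)=0, √Δ=0.2924 → z ∈ {-0.2125, 0.0798}; z = -0.2125 (taking z<0)
x = 0.0031, y = -0.0053

(0.0031, -0.0053, -0.2125)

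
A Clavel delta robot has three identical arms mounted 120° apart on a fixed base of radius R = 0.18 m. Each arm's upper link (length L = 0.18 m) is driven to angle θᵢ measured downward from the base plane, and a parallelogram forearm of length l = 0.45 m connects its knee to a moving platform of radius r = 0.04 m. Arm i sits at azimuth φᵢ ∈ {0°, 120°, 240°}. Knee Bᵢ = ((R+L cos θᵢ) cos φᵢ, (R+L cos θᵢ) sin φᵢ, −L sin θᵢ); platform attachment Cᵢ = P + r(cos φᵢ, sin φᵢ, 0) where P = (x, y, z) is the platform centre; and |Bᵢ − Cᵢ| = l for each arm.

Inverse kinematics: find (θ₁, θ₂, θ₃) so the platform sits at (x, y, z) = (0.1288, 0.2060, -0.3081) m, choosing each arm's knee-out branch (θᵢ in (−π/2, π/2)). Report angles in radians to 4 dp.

θ₁ = -0.2619, θ₂ = -0.1745, θ₃ = 1.3088

φ1=0.0° → target in arm frame (0.1288, 0.2060)
  e−x'=0.0112;  (l²−L²−(e−x')²−y'²−z²)/2L = 0.0906
  γ=atan2(-0.3081,0.0112)=-1.5345;  ψ=arccos(0.2938)=1.2726;  θ1=γ+ψ≈-0.2619
arm 2 (φ=120.0°): x'=0.1140, y'=-0.2145
  e−x'=0.0260;  (l²−L²−(e−x')²−y'²−z²)/2L = 0.0791
  √(A²+B²)=0.3092;  θ2 = -1.4866+1.3122 ≈ -0.1745
arm 3 (φ=240.0°): x'=-0.2428, y'=0.0085
  e−x'=0.3828;  (l²−L²−(e−x')²−y'²−z²)/2L = -0.1984
  γ=atan2(-0.3081,0.3828)=-0.6777;  ψ=arccos(-0.4038)=1.9865;  θ3=γ+ψ≈1.3088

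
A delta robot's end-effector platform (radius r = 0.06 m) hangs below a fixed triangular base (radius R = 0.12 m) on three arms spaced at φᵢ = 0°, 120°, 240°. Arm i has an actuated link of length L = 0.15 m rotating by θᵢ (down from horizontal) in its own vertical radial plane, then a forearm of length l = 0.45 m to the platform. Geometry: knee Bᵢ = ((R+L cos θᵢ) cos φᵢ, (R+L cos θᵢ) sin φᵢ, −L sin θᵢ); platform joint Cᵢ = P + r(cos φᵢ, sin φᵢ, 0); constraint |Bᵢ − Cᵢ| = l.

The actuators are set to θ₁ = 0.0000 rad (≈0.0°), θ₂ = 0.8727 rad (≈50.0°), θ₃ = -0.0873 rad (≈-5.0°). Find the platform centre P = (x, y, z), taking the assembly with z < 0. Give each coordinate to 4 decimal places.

(0.0855, -0.1766, -0.3947)

φ1=0.0°: virtual centre (0.2100, 0.0000, 0.0000), radius l
O2 = (0.1564·cos120.0°, 0.1564·sin120.0°, -0.1149) = (-0.0782, 0.1355, -0.1149)
φ3=240.0°: virtual centre (-0.1047, -0.1814, 0.0131), radius l
subtract pairs → two planes through P
linear system: -0.5764x+0.2709y = -0.0064−-0.2298z; -0.6294x+-0.3627y = -0.0001−0.0262z
Cramer: x(z) = 0.0062-0.2009z;  y(z) = -0.0106+0.4208z
into |P−O₁|² = l²: 1.2174z² + 0.0730z + -0.1609 = 0;  Δ = 0.7886;  z = -0.3947 or 0.3347 → z<0 root = -0.3947
x = 0.0855, y = -0.1766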